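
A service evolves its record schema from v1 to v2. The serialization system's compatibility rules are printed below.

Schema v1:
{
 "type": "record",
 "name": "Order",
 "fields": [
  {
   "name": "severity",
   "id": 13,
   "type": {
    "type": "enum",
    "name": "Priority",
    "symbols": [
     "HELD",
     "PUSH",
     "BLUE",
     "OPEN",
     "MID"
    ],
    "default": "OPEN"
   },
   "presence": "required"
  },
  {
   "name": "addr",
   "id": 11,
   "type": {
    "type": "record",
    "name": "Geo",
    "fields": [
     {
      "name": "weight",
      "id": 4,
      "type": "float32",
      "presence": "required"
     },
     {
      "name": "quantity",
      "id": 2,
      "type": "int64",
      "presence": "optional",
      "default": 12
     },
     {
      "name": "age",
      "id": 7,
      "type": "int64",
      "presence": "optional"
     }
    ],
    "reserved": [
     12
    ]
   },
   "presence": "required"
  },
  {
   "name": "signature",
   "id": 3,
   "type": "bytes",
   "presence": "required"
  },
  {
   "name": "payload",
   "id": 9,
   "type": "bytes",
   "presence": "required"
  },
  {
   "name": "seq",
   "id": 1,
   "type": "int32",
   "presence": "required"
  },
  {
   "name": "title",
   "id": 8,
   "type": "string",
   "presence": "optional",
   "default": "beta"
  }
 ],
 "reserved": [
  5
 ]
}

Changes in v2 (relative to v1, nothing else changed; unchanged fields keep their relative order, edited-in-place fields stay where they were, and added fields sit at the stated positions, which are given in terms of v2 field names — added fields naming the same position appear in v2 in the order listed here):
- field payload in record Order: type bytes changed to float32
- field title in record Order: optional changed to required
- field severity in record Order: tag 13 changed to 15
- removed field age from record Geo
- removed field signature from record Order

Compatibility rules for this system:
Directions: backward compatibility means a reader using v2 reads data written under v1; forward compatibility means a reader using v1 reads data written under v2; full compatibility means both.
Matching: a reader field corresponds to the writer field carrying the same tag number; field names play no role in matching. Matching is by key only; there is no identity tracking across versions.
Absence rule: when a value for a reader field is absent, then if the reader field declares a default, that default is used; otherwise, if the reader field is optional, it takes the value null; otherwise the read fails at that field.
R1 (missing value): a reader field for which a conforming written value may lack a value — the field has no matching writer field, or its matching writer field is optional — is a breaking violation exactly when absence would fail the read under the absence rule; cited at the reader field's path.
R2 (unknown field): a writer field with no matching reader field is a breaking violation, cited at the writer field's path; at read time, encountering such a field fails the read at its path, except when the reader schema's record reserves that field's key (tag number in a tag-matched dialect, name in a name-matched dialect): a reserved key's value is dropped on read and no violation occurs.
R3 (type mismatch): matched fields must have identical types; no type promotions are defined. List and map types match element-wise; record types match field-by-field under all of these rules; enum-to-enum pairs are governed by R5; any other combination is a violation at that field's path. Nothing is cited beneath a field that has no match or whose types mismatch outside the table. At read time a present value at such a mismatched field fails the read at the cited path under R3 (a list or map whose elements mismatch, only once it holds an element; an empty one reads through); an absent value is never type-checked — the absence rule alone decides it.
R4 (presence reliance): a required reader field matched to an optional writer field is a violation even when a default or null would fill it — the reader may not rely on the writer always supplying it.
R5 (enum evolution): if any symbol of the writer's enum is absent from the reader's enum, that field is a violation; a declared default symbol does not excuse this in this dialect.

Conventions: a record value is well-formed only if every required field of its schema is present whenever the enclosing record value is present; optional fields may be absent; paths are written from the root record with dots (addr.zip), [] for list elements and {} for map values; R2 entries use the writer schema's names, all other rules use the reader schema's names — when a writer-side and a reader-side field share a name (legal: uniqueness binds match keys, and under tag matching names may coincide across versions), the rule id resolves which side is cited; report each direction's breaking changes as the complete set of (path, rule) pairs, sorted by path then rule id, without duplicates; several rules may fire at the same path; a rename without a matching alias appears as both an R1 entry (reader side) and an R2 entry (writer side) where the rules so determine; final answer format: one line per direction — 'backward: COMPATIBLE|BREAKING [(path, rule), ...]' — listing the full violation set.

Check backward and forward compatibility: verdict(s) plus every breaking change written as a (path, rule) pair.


backward: BREAKING [(addr.age, R2), (payload, R3), (severity, R1), (severity, R2), (signature, R2), (title, R4)]; forward: BREAKING [(payload, R3), (severity, R1), (severity, R2), (signature, R1)]

in Order below, arrows point writer -> reader
checking backward for Order: reader v2 against writer v1:
  severity: no writer-side match
  addr: paired with writer addr (Geo -> Geo; writer required)
  payload: paired with writer payload (bytes -> float32; writer required)
  seq: paired with writer seq (int32 -> int32; writer required)
  title: paired with writer title (string -> string; writer optional)
  writer severity: unknown to reader
  writer signature: unknown to reader
  addr.weight: paired with writer addr.weight (float32 -> float32; writer required)
  addr.quantity: paired with writer addr.quantity (int64 -> int64; writer optional)
  writer addr.age: unknown to reader
  violation R2 at addr.age
  violation R3 at payload
  violation R1 at severity
  violation R2 at severity
  violation R2 at signature
  violation R4 at title
  => backward verdict for Order: BREAKING, 6 violation(s)
checking forward for Order: reader v1 against writer v2:
  severity: no writer-side match
  addr: paired with writer addr (Geo -> Geo; writer required)
  signature: no writer-side match
  payload: paired with writer payload (float32 -> bytes; writer required)
  seq: paired with writer seq (int32 -> int32; writer required)
  title: paired with writer title (string -> string; writer required)
  writer severity: unknown to reader
  addr.weight: paired with writer addr.weight (float32 -> float32; writer required)
  addr.quantity: paired with writer addr.quantity (int64 -> int64; writer optional)
  addr.age: no writer-side match
  violation R3 at payload
  violation R1 at severity
  violation R2 at severity
  violation R1 at signature
  => forward verdict for Order: BREAKING, 4 violation(s)


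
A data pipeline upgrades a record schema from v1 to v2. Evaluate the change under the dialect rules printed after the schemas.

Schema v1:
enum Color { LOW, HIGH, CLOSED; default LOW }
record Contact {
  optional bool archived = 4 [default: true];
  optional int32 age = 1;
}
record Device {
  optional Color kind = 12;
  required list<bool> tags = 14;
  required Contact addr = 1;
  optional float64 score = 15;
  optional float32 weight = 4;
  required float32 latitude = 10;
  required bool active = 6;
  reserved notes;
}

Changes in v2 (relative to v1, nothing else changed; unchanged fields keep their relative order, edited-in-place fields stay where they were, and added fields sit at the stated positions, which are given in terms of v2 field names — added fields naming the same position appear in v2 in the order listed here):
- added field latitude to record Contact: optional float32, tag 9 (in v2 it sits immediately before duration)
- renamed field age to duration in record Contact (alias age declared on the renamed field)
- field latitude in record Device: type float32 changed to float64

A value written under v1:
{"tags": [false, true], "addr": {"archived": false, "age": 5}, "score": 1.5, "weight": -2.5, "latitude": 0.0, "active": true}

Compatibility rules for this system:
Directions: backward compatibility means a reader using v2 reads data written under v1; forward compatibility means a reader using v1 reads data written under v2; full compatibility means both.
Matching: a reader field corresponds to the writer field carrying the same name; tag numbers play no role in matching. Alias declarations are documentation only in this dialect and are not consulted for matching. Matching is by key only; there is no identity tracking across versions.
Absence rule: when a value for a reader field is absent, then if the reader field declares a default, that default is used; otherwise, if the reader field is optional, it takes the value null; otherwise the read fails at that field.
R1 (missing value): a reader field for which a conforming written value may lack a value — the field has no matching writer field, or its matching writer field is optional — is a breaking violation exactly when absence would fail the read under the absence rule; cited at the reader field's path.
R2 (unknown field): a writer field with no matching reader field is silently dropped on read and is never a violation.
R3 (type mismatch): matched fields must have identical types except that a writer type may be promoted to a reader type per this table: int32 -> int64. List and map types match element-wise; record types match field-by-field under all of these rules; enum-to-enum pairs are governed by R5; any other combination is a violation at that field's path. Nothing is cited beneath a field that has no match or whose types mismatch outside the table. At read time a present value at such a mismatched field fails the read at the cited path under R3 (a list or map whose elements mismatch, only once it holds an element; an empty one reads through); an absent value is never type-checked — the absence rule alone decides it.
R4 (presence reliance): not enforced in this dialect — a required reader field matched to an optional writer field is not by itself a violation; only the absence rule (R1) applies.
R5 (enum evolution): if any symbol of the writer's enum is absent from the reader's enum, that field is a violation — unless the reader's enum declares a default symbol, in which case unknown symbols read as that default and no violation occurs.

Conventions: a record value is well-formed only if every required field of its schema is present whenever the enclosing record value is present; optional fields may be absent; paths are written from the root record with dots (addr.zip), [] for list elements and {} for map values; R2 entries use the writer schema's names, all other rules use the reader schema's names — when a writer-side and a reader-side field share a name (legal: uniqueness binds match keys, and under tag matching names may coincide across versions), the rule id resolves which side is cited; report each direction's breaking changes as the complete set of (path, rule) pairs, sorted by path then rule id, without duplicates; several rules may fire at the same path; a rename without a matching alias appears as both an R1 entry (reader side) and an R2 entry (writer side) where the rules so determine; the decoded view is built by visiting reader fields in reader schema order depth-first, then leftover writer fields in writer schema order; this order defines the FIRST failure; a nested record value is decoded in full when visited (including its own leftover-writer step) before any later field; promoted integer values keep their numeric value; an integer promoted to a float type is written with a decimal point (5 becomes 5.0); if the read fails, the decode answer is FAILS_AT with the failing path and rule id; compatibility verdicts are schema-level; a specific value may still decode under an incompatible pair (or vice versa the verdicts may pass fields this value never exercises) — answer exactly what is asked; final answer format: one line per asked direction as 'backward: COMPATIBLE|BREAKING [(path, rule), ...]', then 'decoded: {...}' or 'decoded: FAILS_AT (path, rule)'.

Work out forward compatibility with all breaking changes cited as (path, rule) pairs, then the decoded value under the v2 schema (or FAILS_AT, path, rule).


forward: BREAKING [(latitude, R3)]; decoded: FAILS_AT (latitude, R3)

each type pair in Device: writer, then reader
checking forward for Device: reader v1 against writer v2:
  kind: Color -> Color, writer optional; from kind
  tags: list<bool> -> list<bool>, writer required; from tags
  addr: Contact -> Contact, writer required; from addr
  score: float64 -> float64, writer optional; from score
  weight: float32 -> float32, writer optional; from weight
  latitude: float64 -> float32, writer required; from latitude
  active: bool -> bool, writer required; from active
  addr.archived: bool -> bool, writer optional; from addr.archived
  addr.age: no writer match
  leftover writer field: addr.latitude
  leftover writer field: addr.duration
  violation R3 at latitude
  => forward: BREAKING (1)
decode walk for Device under reader schema v2:
  kind := null (not supplied -> null)
  tags := [false, true]
  addr.archived := false
  addr.latitude := null (not supplied -> null)
  addr.duration := null (not supplied -> null)
  writer addr.age: unmatched, discarded
  score := 1.5
  weight := -2.5
  read fails at latitude under R3
  => FAILS_AT (latitude, R3)
the other Device changes do not affect what is asked:
  renamed field age to duration in record Contact (alias age declared on the renamed field) -> fires no rule on Device, leaving the asked answer as it is


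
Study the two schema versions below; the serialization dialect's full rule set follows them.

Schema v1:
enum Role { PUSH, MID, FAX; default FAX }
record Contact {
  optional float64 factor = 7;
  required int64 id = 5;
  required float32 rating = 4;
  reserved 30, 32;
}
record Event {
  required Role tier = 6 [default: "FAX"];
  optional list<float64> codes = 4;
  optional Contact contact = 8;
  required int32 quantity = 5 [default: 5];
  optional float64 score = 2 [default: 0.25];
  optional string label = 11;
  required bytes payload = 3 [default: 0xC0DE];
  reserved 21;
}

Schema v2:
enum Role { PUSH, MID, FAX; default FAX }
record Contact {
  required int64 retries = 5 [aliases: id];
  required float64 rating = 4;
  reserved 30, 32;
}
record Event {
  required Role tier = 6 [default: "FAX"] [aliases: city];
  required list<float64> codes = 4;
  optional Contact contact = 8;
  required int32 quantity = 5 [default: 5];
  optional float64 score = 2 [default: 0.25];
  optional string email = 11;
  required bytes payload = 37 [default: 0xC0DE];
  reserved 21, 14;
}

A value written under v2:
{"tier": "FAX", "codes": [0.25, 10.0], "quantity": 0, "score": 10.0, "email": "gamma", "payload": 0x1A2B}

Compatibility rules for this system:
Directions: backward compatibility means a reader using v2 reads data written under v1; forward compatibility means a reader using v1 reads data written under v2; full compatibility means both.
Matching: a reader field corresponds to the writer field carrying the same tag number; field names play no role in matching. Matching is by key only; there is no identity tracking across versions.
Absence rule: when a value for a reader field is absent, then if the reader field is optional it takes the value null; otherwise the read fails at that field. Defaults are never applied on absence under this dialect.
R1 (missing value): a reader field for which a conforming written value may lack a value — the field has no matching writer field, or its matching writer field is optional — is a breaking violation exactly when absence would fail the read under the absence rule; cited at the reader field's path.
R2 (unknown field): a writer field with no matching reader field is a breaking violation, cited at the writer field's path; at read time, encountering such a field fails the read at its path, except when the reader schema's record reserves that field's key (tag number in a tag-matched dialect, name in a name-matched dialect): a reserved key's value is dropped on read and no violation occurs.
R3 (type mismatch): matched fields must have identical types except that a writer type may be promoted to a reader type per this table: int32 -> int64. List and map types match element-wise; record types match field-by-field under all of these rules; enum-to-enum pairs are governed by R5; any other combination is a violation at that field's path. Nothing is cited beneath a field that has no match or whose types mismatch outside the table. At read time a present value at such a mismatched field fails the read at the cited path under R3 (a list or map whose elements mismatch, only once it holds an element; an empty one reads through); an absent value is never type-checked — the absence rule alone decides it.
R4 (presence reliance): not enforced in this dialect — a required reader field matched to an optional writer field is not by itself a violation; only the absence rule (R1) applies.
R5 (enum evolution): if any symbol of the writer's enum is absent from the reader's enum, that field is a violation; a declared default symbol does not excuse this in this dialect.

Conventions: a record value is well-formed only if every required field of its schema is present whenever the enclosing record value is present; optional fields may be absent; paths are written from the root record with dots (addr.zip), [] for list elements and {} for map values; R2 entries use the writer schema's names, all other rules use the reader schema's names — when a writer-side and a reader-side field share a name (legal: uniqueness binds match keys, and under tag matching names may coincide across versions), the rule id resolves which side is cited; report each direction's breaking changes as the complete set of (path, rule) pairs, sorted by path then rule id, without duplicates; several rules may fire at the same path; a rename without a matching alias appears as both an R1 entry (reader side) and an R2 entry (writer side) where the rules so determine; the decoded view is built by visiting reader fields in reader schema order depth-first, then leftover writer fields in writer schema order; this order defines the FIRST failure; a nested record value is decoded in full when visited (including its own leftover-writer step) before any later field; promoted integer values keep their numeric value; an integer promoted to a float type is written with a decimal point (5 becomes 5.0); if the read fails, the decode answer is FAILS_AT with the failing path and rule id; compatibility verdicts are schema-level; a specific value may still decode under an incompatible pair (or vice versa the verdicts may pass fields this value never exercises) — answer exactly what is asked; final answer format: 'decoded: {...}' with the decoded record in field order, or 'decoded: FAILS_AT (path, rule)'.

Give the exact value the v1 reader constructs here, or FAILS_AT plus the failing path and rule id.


decoded: FAILS_AT (payload, R1)

in Event below, arrows point writer -> reader
decoding the Event value with the v1 reader:
  tier := "FAX"
  codes := [0.25, 10.0]
  contact := null (absent, optional -> null)
  quantity := 0
  score := 10.0
  label := "gamma" (from writer email)
  read fails at payload under R1 (no fill)
  => FAILS_AT (payload, R1)
diffs on Event not affecting the asked answer:
  removed field factor from record Contact -> matters for Event compatibility verdicts, not for this value's decode
  field rating in record Contact: type float32 changed to float64 -> matters for Event compatibility verdicts, not for this value's decode
  renamed field label to email in record Event -> triggers nothing under the printed rules; the Event answer is the same either way
  renamed field id to retries in record Contact (alias id declared on the renamed field) -> triggers nothing under the printed rules; the Event answer is the same either way
  field codes in record Event: optional changed to required -> matters for Event compatibility verdicts, not for this value's decode


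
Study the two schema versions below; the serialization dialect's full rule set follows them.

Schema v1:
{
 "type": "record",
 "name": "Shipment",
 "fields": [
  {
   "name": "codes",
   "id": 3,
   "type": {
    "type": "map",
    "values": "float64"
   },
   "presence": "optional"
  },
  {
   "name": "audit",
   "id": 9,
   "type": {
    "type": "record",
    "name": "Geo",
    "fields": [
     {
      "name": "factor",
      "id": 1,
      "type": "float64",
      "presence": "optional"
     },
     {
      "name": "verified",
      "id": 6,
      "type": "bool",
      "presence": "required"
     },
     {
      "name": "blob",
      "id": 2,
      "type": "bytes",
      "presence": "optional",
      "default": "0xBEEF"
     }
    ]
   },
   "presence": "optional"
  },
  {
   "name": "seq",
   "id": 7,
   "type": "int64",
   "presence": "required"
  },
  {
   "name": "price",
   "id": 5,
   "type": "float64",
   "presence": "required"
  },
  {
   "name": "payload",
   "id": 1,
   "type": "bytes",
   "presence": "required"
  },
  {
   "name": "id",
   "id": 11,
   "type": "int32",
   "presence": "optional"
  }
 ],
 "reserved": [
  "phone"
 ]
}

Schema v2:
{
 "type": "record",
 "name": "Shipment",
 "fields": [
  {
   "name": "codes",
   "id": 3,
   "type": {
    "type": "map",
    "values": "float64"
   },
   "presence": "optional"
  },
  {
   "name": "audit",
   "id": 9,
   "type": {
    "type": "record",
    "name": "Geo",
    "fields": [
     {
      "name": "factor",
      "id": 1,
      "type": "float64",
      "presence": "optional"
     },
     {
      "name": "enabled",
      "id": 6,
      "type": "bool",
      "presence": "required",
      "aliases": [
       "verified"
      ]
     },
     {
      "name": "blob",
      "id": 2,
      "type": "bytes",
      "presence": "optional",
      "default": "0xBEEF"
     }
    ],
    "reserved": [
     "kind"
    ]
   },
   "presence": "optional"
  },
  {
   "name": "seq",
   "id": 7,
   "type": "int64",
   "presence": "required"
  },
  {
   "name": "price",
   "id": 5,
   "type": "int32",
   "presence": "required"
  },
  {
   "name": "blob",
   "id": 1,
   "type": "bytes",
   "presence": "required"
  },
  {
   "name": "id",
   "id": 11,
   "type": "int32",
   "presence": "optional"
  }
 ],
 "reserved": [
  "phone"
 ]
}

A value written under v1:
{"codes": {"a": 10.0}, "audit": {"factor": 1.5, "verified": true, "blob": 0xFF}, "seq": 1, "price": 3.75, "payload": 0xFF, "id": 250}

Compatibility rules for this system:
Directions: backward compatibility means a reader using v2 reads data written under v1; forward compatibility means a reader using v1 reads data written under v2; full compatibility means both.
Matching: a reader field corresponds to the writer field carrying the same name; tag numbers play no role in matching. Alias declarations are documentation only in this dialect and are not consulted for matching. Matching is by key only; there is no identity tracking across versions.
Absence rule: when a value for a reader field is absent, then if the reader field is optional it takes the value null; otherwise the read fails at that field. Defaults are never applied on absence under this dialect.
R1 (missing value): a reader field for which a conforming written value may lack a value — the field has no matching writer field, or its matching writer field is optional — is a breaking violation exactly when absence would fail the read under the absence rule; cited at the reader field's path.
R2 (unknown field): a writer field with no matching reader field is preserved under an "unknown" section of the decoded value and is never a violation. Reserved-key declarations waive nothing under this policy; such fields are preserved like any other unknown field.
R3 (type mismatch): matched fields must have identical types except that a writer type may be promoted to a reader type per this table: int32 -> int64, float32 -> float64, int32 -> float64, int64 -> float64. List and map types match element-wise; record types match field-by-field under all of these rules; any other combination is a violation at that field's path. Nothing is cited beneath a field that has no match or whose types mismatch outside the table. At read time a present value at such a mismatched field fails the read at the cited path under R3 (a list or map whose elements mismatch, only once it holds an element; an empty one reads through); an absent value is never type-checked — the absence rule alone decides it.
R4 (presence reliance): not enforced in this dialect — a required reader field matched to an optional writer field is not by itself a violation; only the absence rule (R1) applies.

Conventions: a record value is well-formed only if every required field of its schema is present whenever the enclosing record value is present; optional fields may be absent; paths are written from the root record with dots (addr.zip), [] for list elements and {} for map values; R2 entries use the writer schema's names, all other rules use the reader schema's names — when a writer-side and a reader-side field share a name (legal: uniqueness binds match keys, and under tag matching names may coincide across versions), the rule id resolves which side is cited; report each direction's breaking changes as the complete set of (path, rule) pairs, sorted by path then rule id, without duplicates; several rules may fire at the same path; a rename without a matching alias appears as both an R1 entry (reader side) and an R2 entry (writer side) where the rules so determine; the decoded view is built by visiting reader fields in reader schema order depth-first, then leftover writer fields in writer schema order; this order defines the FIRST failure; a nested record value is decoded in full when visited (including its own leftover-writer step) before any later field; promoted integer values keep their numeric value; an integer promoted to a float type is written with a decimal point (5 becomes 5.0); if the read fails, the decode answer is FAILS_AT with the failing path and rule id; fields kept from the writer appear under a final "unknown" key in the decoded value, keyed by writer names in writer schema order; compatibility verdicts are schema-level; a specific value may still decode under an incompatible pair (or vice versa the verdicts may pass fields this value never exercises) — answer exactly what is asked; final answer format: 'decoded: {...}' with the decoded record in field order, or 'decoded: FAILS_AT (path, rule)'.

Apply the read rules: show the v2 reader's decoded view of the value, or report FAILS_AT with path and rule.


arrows below run writer -> reader for Shipment
decode walk for Shipment under reader schema v2:
  codes := {"a": 10.0}
  audit.factor := 1.5
  read fails at audit.enabled under R1 (no fill)
  => FAILS_AT (audit.enabled, R1)
remaining Shipment differences; none change what is asked:
  renamed field payload to blob in record Shipment -> schema-level compatibility only; this Shipment value's decode is unchanged
  field price in record Shipment: type float64 changed to int32 -> schema-level compatibility only; this Shipment value's decode is unchanged

decoded: FAILS_AT (audit.enabled, R1)


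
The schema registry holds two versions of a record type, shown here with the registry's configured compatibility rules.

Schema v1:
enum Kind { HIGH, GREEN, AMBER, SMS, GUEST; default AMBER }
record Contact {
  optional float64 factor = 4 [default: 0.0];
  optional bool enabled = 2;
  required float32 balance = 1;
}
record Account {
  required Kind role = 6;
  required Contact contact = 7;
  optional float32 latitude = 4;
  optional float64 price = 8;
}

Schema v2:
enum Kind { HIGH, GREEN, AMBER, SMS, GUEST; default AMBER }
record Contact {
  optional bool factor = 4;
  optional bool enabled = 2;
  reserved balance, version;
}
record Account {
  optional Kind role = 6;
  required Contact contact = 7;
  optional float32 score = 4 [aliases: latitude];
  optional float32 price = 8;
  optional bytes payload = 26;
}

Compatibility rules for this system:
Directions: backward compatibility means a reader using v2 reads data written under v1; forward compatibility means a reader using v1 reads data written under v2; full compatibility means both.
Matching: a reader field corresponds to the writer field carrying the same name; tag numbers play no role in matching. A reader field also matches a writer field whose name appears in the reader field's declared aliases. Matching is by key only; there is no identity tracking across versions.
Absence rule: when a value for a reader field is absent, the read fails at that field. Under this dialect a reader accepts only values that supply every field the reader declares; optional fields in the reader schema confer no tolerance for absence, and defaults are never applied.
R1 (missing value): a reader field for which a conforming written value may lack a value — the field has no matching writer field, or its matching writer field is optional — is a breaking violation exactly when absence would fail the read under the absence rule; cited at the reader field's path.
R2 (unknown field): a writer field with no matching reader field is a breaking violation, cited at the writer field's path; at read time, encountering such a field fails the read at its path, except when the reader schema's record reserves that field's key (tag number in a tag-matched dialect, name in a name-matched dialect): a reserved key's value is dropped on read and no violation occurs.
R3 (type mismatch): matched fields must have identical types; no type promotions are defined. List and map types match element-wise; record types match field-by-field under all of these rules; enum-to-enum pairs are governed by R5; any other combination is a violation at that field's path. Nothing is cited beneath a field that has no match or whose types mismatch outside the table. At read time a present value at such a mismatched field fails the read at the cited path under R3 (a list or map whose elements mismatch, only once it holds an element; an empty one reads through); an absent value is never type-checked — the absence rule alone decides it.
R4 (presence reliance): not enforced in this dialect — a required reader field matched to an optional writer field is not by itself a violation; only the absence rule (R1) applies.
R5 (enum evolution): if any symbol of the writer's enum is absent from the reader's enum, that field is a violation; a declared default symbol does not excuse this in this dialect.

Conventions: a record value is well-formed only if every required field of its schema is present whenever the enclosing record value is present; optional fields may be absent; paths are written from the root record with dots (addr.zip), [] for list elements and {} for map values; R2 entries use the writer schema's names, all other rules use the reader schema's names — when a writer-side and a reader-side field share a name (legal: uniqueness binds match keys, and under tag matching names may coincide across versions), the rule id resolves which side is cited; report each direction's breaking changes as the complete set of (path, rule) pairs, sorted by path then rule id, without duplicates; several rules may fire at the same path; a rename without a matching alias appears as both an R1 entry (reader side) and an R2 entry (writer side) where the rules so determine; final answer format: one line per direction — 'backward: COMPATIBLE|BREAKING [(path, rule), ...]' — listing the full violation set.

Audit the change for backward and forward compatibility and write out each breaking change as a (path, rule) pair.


in Account below, arrows point writer -> reader
backward for Account (reader v2, writer v1):
  Kind -> Kind, writer required: role aligns to role
  Contact -> Contact, writer required: contact aligns to contact
  float32 -> float32, writer optional: score aligns to latitude
  float64 -> float32, writer optional: price aligns to price
  no writer field matches reader payload
  float64 -> bool, writer optional: contact.factor aligns to contact.factor
  bool -> bool, writer optional: contact.enabled aligns to contact.enabled
  writer contact.balance: unknown to reader
  violation R1 at contact.enabled
  violation R1 at contact.factor
  violation R3 at contact.factor
  violation R1 at payload
  violation R1 at price
  violation R3 at price
  violation R1 at score
  => backward: BREAKING (7)
forward for Account (reader v1, writer v2):
  Kind -> Kind, writer optional: role aligns to role
  Contact -> Contact, writer required: contact aligns to contact
  no writer field matches reader latitude
  float32 -> float64, writer optional: price aligns to price
  writer score: unknown to reader
  writer payload: unknown to reader
  bool -> float64, writer optional: contact.factor aligns to contact.factor
  bool -> bool, writer optional: contact.enabled aligns to contact.enabled
  no writer field matches reader contact.balance
  violation R1 at contact.balance
  violation R1 at contact.enabled
  violation R1 at contact.factor
  violation R3 at contact.factor
  violation R1 at latitude
  violation R2 at payload
  violation R1 at price
  violation R3 at price
  violation R1 at role
  violation R2 at score
  => forward: BREAKING (10)

backward: BREAKING [(contact.enabled, R1), (contact.factor, R1), (contact.factor, R3), (payload, R1), (price, R1), (price, R3), (score, R1)]; forward: BREAKING [(contact.balance, R1), (contact.enabled, R1), (contact.factor, R1), (contact.factor, R3), (latitude, R1), (payload, R2), (price, R1), (price, R3), (role, R1), (score, R2)]


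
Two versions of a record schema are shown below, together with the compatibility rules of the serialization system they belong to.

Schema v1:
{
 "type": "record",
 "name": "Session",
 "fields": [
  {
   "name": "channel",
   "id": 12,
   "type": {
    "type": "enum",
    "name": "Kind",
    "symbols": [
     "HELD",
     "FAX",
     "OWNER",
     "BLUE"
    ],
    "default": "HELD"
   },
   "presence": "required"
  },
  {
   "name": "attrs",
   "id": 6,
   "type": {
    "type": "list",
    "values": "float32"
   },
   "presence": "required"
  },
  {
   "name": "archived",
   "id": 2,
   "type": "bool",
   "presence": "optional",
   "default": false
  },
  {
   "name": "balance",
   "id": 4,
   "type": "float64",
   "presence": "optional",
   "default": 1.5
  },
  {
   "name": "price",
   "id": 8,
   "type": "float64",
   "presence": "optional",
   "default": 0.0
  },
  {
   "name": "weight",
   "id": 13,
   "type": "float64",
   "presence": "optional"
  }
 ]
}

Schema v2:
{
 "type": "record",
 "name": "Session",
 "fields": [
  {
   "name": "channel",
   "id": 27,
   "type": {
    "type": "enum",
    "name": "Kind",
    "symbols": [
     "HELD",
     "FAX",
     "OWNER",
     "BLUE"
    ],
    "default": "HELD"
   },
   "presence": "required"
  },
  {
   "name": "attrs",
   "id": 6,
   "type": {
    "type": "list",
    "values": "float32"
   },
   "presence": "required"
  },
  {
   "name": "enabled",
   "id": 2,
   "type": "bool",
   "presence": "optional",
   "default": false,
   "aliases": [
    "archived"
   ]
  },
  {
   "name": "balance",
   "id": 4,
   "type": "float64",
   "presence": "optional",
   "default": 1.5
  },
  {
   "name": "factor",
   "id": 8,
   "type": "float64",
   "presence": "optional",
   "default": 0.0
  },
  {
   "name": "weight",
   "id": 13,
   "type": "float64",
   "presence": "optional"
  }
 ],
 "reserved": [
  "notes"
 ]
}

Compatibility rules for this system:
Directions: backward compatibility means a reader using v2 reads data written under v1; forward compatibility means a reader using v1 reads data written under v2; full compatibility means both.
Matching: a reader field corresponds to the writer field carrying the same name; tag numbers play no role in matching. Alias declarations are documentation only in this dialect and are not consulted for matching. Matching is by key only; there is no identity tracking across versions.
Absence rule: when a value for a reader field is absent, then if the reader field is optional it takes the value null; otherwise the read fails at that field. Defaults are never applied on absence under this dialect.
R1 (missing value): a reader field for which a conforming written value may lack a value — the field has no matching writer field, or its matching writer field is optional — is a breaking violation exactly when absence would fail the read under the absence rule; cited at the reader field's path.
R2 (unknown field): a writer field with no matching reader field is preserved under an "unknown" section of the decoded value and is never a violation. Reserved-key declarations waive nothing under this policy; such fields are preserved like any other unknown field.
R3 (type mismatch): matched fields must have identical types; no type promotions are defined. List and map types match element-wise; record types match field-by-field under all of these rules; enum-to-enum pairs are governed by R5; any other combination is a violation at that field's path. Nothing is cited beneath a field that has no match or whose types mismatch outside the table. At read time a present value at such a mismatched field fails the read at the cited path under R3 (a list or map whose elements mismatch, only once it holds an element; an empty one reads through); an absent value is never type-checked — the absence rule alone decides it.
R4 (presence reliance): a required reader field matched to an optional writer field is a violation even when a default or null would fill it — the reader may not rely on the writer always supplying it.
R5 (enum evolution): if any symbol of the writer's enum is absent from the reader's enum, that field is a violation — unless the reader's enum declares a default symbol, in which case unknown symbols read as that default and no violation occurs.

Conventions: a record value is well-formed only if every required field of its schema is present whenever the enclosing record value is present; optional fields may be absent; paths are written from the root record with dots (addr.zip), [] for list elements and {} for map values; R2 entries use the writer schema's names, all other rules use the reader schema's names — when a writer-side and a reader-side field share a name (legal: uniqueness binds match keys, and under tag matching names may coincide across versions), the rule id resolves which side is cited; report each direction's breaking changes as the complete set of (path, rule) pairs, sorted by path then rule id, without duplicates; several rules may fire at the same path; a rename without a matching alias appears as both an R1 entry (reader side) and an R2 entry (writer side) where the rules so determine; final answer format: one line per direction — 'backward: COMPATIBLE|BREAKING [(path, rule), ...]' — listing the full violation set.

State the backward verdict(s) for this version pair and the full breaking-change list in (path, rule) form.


each type pair in Session: writer, then reader
backward pass over Session, reader schema v2, writer schema v1:
  writer required, Kind -> Kind: reader channel maps from writer channel
  writer required, list<float32> -> list<float32>: reader attrs maps from writer attrs
  enabled has no writer counterpart
  writer optional, float64 -> float64: reader balance maps from writer balance
  factor has no writer counterpart
  writer optional, float64 -> float64: reader weight maps from writer weight
  leftover writer field: archived
  leftover writer field: price
  => backward verdict for Session: COMPATIBLE, no violations
the other Session changes do not affect what is asked:
  renamed field price to factor in record Session -> no rule fires on it in Session's dialect; the asked verdict holds
  field channel in record Session: tag 12 changed to 27 -> no rule fires on it in Session's dialect; the asked verdict holds
  renamed field archived to enabled in record Session (alias archived declared on the renamed field) -> no rule fires on it in Session's dialect; the asked verdict holds

backward: COMPATIBLE []
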